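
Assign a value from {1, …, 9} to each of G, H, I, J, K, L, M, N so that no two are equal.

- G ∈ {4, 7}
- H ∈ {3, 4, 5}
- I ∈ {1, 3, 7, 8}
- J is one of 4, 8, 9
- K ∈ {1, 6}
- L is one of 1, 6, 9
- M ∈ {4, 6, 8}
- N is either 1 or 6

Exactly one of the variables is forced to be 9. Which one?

Among the 8 variables, 5 fits only H (and all 8 values in {1, 3, 4, 5, 6, 7, 8, 9} must be used), so H = 5.
Among the 7 still-open variables, 3 fits only I (and all 7 values in {1, 3, 4, 6, 7, 8, 9} must be used), so I = 3.
The 6 still-open variables draw from only 6 values {1, 4, 6, 7, 8, 9}, so each is used; only G can be 7, hence G = 7.
The 2 variables K and N are confined to {1, 6}, which locks those values in; drop them from L, M.
So 9 goes to L.

L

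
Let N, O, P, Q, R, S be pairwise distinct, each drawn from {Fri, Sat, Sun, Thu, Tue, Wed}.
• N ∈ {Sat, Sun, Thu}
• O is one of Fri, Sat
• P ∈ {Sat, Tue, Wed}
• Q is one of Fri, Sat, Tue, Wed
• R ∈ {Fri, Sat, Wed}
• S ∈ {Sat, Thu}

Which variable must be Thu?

S

The 6 variables together cover exactly {Fri, Sat, Sun, Thu, Tue, Wed} — 6 values for 6 variables — and Sun appears only in N's list, so N = Sun.
Among the 5 still-open variables, Thu fits only S (and all 5 values in {Fri, Sat, Thu, Tue, Wed} must be used), so S = Thu.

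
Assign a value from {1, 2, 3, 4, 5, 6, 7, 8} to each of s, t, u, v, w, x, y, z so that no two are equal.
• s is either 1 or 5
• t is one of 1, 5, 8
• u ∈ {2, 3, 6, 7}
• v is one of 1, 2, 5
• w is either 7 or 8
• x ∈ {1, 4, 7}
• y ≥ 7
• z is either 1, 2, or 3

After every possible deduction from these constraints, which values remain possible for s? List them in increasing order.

The 8 variables draw from only 8 values {1, 2, 3, 4, 5, 6, 7, 8}, so each is used; only x can be 4, hence x = 4.
The 7 still-open variables together cover exactly {1, 2, 3, 5, 6, 7, 8} — 7 values for 7 variables — and 6 appears only in u's list, so u = 6.
The 6 still-open variables draw from only 6 values {1, 2, 3, 5, 7, 8}, so each is used; only z can be 3, hence z = 3.
The 5 still-open variables together cover exactly {1, 2, 5, 7, 8} — 5 values for 5 variables — and 2 appears only in v's list, so v = 2.
The 2 variables w and y are confined to {7, 8}, which locks those values in; drop them from t.
No further eliminations apply; s can still be any of 1, 5.

1, 5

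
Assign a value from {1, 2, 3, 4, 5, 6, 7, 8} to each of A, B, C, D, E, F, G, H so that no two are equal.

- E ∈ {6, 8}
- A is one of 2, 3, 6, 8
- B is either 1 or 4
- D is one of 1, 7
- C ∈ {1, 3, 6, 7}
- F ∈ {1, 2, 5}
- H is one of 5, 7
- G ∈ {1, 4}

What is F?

B and G between them cover only {1, 4} — a naked pair. Remove those values from C, D, F.
D has just one choice, so D = 7. Strike 7 from C, H.
That leaves H = 5. So F can't be 5.
So F = 2.

2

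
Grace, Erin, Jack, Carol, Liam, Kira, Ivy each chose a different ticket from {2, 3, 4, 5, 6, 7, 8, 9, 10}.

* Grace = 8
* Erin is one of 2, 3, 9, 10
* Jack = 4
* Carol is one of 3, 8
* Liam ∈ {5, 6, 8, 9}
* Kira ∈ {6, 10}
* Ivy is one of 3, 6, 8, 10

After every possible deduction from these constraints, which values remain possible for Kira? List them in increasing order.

Grace has just one choice, so Grace = 8. Strike 8 from Carol, Liam, Ivy.
Jack has just one choice, so Jack = 4.
Carol has just one choice, so Carol = 3. So Erin, Ivy can't be 3.
Kira and Ivy share exactly the 2 values {6, 10}; by pigeonhole those values go to them, so strike 6, 10 from Erin, Liam.
No further eliminations apply; Kira can still be any of 6, 10.

6, 10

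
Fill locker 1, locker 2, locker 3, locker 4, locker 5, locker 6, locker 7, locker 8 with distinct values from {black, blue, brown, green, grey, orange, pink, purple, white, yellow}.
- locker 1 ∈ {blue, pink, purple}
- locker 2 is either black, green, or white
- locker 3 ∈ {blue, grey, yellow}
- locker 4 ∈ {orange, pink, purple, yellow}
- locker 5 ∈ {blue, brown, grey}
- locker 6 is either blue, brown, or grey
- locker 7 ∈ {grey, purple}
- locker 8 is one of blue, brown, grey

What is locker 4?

orange

locker 5, locker 6, locker 8 share exactly the 3 values {blue, brown, grey}; by pigeonhole those values go to them, so strike blue, brown, grey from locker 1, locker 3, locker 7.
locker 3 has just one choice, so locker 3 = yellow. Strike yellow from locker 4.
locker 7 has just one choice, so locker 7 = purple. Remove purple from locker 1, locker 4.
locker 1's domain is down to {pink}, so locker 1 = pink. Remove pink from locker 4.
So locker 4 = orange.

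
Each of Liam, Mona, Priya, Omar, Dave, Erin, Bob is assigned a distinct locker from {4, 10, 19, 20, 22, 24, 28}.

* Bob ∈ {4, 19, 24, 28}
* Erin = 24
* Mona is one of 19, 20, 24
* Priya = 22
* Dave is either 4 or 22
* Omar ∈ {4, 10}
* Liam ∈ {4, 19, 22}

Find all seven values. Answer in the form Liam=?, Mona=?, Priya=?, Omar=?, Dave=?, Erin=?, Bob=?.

Liam=19, Mona=20, Priya=22, Omar=10, Dave=4, Erin=24, Bob=28

Priya must be 22 (only option left). Eliminate 22 elsewhere: Liam, Dave.
That leaves Dave = 4. Strike 4 from Liam, Omar, Bob.
Erin's domain is down to {24}, so Erin = 24. Remove 24 from Mona, Bob.
Liam must be 19 (only option left). So Mona, Bob can't be 19.
Mona's domain is down to {20}, so Mona = 20.
That leaves Omar = 10.
That leaves Bob = 28.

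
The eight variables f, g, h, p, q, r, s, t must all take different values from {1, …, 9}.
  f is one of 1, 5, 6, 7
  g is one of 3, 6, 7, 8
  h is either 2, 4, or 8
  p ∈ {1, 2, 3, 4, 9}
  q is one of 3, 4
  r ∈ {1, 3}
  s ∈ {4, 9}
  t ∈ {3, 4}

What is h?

q and t share exactly the 2 values {3, 4}; by pigeonhole those values go to them, so strike 3, 4 from g, h, p, r, s.
r has just one choice, so r = 1. Strike 1 from f, p.
That leaves s = 9. Strike 9 from p.
p has just one choice, so p = 2. So h can't be 2.
So h = 8.

8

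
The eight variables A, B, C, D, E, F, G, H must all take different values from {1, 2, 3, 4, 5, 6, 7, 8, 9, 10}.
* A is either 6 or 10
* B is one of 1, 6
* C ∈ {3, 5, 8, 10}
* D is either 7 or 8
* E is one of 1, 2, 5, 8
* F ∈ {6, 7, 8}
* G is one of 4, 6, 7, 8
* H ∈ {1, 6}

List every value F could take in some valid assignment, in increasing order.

7, 8

B and H between them cover only {1, 6} — a naked pair. Remove those values from A, E, F, G.
A has just one choice, so A = 10. Strike 10 from C.
D and F between them cover only {7, 8} — a naked pair. Remove those values from C, E, G.
G has just one choice, so G = 4.
No further eliminations apply; F can still be any of 7, 8.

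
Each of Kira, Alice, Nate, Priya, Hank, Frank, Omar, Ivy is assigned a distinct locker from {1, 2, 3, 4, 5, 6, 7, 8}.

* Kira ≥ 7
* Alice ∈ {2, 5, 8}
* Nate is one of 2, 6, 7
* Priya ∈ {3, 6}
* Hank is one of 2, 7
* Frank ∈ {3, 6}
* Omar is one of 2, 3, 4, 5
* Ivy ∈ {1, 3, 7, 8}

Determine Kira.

8

The 8 variables together cover exactly {1, 2, 3, 4, 5, 6, 7, 8} — 8 values for 8 variables — and 1 appears only in Ivy's list, so Ivy = 1.
Among the 7 still-open variables, 4 fits only Omar (and all 7 values in {2, 3, 4, 5, 6, 7, 8} must be used), so Omar = 4.
The 6 still-open variables draw from only 6 values {2, 3, 5, 6, 7, 8}, so each is used; only Alice can be 5, hence Alice = 5.
The 5 still-open variables draw from only 5 values {2, 3, 6, 7, 8}, so each is used; only Kira can be 8, hence Kira = 8.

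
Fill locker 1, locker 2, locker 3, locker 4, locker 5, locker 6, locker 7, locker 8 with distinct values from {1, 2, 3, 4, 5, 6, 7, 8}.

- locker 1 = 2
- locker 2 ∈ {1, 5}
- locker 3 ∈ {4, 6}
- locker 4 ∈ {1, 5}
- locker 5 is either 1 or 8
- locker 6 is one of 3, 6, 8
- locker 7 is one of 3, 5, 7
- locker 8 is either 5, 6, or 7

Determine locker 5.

locker 1's domain is down to {2}, so locker 1 = 2.
Among the 7 still-open variables, 4 fits only locker 3 (and all 7 values in {1, 3, 4, 5, 6, 7, 8} must be used), so locker 3 = 4.
locker 2 and locker 4 share exactly the 2 values {1, 5}; by pigeonhole those values go to them, so strike 1, 5 from locker 5, locker 7, locker 8.
So locker 5 = 8.

8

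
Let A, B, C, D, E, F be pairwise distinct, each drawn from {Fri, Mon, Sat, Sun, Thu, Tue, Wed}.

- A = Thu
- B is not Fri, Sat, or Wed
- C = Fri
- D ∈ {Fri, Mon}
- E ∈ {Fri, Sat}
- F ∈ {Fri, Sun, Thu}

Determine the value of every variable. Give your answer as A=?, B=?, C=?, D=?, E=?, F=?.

A=Thu, B=Tue, C=Fri, D=Mon, E=Sat, F=Sun

A's domain is down to {Thu}, so A = Thu. Eliminate Thu elsewhere: B, F.
That leaves C = Fri. Strike Fri from D, E, F.
D has just one choice, so D = Mon. Eliminate Mon elsewhere: B.
E's domain is down to {Sat}, so E = Sat.
F must be Sun (only option left). Eliminate Sun elsewhere: B.
That leaves B = Tue.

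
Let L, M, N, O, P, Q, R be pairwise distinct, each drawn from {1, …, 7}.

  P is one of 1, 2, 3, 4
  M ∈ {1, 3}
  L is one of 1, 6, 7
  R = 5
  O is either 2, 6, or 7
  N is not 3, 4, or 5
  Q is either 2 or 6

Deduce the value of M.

R must be 5 (only option left).
The 6 still-open variables draw from only 6 values {1, 2, 3, 4, 6, 7}, so each is used; only P can be 4, hence P = 4.
The 5 still-open variables together cover exactly {1, 2, 3, 6, 7} — 5 values for 5 variables — and 3 appears only in M's list, so M = 3.

3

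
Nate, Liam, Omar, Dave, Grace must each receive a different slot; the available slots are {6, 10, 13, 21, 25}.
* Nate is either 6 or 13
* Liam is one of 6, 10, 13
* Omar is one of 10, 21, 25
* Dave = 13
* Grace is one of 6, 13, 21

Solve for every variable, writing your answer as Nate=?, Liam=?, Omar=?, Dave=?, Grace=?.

Dave must be 13 (only option left). Strike 13 from Nate, Liam, Grace.
Nate's domain is down to {6}, so Nate = 6. Strike 6 from Liam, Grace.
That leaves Liam = 10. Strike 10 from Omar.
Grace must be 21 (only option left). Remove 21 from Omar.
Omar has just one choice, so Omar = 25.

Nate=6, Liam=10, Omar=25, Dave=13, Grace=21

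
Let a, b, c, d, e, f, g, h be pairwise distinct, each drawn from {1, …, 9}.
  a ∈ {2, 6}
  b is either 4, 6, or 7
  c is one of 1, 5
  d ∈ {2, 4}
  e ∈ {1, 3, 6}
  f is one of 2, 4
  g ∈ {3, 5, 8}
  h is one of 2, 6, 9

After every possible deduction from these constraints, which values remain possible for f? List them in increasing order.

2, 4

d and f share exactly the 2 values {2, 4}; by pigeonhole those values go to them, so strike 2, 4 from a, b, h.
a must be 6 (only option left). So b, e, h can't be 6.
b's domain is down to {7}, so b = 7.
That leaves h = 9.
No further eliminations apply; f can still be any of 2, 4.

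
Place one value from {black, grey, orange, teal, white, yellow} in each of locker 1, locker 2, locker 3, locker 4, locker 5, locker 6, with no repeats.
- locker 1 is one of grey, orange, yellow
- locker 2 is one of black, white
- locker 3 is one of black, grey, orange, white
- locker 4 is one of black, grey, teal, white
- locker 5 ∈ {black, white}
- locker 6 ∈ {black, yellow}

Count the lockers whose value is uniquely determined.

2

The 6 variables draw from only 6 values {black, grey, orange, teal, white, yellow}, so each is used; only locker 4 can be teal, hence locker 4 = teal.
The 2 variables locker 2 and locker 5 are confined to {black, white}, which locks those values in; drop them from locker 3, locker 6.
locker 6's domain is down to {yellow}, so locker 6 = yellow. Strike yellow from locker 1.
Determined: locker 4=teal, locker 6=yellow. The other lockers each still have more than one consistent value. That makes 2.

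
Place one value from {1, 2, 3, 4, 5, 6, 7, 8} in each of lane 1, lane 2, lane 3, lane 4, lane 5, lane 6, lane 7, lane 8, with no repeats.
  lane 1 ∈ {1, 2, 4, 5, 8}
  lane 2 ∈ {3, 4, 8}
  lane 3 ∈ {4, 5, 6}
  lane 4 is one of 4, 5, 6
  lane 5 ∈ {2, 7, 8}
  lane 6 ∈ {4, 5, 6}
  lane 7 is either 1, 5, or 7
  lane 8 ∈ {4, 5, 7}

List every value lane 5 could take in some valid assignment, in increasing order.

2, 8

Among the 8 variables, 3 fits only lane 2 (and all 8 values in {1, 2, 3, 4, 5, 6, 7, 8} must be used), so lane 2 = 3.
lane 3, lane 4, lane 6 share exactly the 3 values {4, 5, 6}; by pigeonhole those values go to them, so strike 4, 5, 6 from lane 1, lane 7, lane 8.
lane 8 has just one choice, so lane 8 = 7. Remove 7 from lane 5, lane 7.
lane 7 has just one choice, so lane 7 = 1. Strike 1 from lane 1.
No further eliminations apply; lane 5 can still be any of 2, 8.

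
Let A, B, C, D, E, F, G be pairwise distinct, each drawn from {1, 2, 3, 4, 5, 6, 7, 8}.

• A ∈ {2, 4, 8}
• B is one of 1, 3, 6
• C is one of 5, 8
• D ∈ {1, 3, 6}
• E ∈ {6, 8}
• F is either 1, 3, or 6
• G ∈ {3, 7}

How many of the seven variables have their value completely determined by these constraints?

3

The 3 variables B, D, F are confined to {1, 3, 6}, which locks those values in; drop them from E, G.
E has just one choice, so E = 8. Strike 8 from A, C.
That leaves G = 7.
C must be 5 (only option left).
Determined: C=5, E=8, G=7. The other variables each still have more than one consistent value. That makes 3.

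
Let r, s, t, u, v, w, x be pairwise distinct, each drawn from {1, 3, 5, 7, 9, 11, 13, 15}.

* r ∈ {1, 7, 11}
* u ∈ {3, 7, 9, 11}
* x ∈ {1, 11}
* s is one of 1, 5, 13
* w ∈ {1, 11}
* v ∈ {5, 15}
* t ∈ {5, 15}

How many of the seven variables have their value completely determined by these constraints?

2

The 2 variables t and v are confined to {5, 15}, which locks those values in; drop them from s.
w and x share exactly the 2 values {1, 11}; by pigeonhole those values go to them, so strike 1, 11 from r, s, u.
That leaves r = 7. Remove 7 from u.
s has just one choice, so s = 13.
Determined: r=7, s=13. The other variables each still have more than one consistent value. That makes 2.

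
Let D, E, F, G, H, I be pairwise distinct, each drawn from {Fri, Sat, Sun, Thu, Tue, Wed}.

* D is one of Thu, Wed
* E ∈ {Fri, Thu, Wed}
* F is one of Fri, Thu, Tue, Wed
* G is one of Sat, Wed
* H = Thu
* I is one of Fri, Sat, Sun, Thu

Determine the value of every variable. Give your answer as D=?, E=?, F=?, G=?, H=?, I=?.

H's domain is down to {Thu}, so H = Thu. Remove Thu from D, E, F, I.
D's domain is down to {Wed}, so D = Wed. Eliminate Wed elsewhere: E, F, G.
That leaves E = Fri. Eliminate Fri elsewhere: F, I.
F has just one choice, so F = Tue.
That leaves G = Sat. Strike Sat from I.
That leaves I = Sun.

D=Wed, E=Fri, F=Tue, G=Sat, H=Thu, I=Sun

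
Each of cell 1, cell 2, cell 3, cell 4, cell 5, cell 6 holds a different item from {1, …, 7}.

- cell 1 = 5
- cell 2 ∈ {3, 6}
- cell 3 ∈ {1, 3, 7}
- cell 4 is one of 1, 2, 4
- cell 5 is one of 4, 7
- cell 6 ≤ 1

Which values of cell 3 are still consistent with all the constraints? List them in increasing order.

3, 7

cell 1 has just one choice, so cell 1 = 5.
cell 6's domain is down to {1}, so cell 6 = 1. So cell 3, cell 4 can't be 1.
No further eliminations apply; cell 3 can still be any of 3, 7.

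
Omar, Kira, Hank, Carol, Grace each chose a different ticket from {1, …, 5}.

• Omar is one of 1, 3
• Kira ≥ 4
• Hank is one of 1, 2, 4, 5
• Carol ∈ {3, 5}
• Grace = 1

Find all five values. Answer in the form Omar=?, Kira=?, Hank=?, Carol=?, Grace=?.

Grace has just one choice, so Grace = 1. Remove 1 from Omar, Hank.
Omar must be 3 (only option left). Strike 3 from Carol.
That leaves Carol = 5. So Kira, Hank can't be 5.
Kira must be 4 (only option left). Eliminate 4 elsewhere: Hank.
Hank must be 2 (only option left).

Omar=3, Kira=4, Hank=2, Carol=5, Grace=1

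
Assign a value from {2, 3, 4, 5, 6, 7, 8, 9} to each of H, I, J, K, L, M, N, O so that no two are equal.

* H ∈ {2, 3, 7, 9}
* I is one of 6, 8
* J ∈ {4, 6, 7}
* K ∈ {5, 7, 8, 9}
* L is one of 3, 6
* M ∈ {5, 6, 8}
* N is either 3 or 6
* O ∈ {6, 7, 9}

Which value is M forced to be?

5

The 8 variables draw from only 8 values {2, 3, 4, 5, 6, 7, 8, 9}, so each is used; only H can be 2, hence H = 2.
The 7 still-open variables draw from only 7 values {3, 4, 5, 6, 7, 8, 9}, so each is used; only J can be 4, hence J = 4.
The 2 variables L and N are confined to {3, 6}, which locks those values in; drop them from I, M, O.
I must be 8 (only option left). Eliminate 8 elsewhere: K, M.
So M = 5.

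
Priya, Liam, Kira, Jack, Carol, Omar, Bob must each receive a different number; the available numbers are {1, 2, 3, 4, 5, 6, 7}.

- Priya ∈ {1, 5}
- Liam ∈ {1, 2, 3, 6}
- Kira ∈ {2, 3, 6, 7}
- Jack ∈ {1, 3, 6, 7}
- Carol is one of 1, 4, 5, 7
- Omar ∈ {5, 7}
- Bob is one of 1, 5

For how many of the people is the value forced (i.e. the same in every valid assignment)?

2

The 7 variables draw from only 7 values {1, 2, 3, 4, 5, 6, 7}, so each is used; only Carol can be 4, hence Carol = 4.
Priya and Bob share exactly the 2 values {1, 5}; by pigeonhole those values go to them, so strike 1, 5 from Liam, Jack, Omar.
That leaves Omar = 7. Strike 7 from Kira, Jack.
Determined: Carol=4, Omar=7. The other people each still have more than one consistent value. That makes 2.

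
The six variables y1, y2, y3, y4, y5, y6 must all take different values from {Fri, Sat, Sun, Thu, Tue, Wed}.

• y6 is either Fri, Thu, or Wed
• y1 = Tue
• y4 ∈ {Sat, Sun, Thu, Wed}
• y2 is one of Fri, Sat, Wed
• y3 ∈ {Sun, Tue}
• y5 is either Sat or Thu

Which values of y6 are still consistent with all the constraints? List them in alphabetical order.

Fri, Thu, Wed

y1 must be Tue (only option left). Remove Tue from y3.
y3's domain is down to {Sun}, so y3 = Sun. Remove Sun from y4.
No further eliminations apply; y6 can still be any of Fri, Thu, Wed.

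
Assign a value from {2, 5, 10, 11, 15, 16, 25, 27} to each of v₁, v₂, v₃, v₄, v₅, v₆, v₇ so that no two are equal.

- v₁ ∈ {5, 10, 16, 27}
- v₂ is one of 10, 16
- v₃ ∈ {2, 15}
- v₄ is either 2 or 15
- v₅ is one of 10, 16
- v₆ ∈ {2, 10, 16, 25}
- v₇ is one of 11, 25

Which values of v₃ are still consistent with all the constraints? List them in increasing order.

2, 15

The 2 variables v₂ and v₅ are confined to {10, 16}, which locks those values in; drop them from v₁, v₆.
v₃ and v₄ share exactly the 2 values {2, 15}; by pigeonhole those values go to them, so strike 2, 15 from v₆.
v₆ has just one choice, so v₆ = 25. So v₇ can't be 25.
v₇ has just one choice, so v₇ = 11.
No further eliminations apply; v₃ can still be any of 2, 15.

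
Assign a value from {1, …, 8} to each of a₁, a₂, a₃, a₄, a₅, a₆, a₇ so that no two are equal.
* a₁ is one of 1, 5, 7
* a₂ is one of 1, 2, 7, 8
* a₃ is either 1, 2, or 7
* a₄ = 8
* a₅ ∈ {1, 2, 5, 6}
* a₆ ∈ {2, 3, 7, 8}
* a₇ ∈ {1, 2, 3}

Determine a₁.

5

a₄'s domain is down to {8}, so a₄ = 8. So a₂, a₆ can't be 8.
The 6 still-open variables together cover exactly {1, 2, 3, 5, 6, 7} — 6 values for 6 variables — and 6 appears only in a₅'s list, so a₅ = 6.
The 5 still-open variables draw from only 5 values {1, 2, 3, 5, 7}, so each is used; only a₁ can be 5, hence a₁ = 5.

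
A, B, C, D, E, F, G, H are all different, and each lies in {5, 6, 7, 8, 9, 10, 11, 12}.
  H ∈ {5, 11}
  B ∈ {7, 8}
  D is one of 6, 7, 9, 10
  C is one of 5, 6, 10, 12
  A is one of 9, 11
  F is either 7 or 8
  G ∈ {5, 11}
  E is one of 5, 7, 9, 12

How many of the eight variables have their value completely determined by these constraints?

2

B and F between them cover only {7, 8} — a naked pair. Remove those values from D, E.
G and H between them cover only {5, 11} — a naked pair. Remove those values from A, C, E.
A must be 9 (only option left). Remove 9 from D, E.
E's domain is down to {12}, so E = 12. Remove 12 from C.
Determined: A=9, E=12. The other variables each still have more than one consistent value. That makes 2.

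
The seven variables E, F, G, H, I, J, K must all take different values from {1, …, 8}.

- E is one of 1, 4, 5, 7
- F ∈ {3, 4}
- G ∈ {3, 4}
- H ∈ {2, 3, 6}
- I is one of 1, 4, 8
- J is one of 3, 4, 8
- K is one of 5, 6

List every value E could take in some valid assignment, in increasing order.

5, 7

F and G share exactly the 2 values {3, 4}; by pigeonhole those values go to them, so strike 3, 4 from E, H, I, J.
J has just one choice, so J = 8. Remove 8 from I.
That leaves I = 1. Strike 1 from E.
No further eliminations apply; E can still be any of 5, 7.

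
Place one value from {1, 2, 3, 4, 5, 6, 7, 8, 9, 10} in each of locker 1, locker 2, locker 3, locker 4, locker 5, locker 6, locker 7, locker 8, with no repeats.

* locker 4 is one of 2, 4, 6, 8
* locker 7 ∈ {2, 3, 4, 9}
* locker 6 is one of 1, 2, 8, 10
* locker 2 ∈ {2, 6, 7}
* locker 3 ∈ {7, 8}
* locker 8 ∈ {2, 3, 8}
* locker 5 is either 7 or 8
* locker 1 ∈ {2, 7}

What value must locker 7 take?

9

locker 3 and locker 5 share exactly the 2 values {7, 8}; by pigeonhole those values go to them, so strike 7, 8 from locker 1, locker 2, locker 4, locker 6, locker 8.
locker 1's domain is down to {2}, so locker 1 = 2. Strike 2 from locker 2, locker 4, locker 6, locker 7, locker 8.
That leaves locker 2 = 6. Remove 6 from locker 4.
locker 4 has just one choice, so locker 4 = 4. So locker 7 can't be 4.
locker 8 must be 3 (only option left). Remove 3 from locker 7.
So locker 7 = 9.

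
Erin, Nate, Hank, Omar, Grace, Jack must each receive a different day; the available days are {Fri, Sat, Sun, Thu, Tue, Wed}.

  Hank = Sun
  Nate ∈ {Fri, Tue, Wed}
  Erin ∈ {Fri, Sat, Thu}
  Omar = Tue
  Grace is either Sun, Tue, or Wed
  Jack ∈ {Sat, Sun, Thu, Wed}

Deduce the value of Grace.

Hank has just one choice, so Hank = Sun. Strike Sun from Grace, Jack.
That leaves Omar = Tue. So Nate, Grace can't be Tue.
So Grace = Wed.

Wed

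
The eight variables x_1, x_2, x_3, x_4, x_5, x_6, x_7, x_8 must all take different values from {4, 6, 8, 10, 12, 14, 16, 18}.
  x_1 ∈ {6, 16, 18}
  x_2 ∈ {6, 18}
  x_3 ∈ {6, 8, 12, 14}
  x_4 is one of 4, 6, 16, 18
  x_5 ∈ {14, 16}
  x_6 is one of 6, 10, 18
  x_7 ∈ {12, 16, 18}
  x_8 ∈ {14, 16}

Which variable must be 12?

x_7

The 8 variables together cover exactly {4, 6, 8, 10, 12, 14, 16, 18} — 8 values for 8 variables — and 4 appears only in x_4's list, so x_4 = 4.
Among the 7 still-open variables, 8 fits only x_3 (and all 7 values in {6, 8, 10, 12, 14, 16, 18} must be used), so x_3 = 8.
The 6 still-open variables draw from only 6 values {6, 10, 12, 14, 16, 18}, so each is used; only x_6 can be 10, hence x_6 = 10.
The 5 still-open variables draw from only 5 values {6, 12, 14, 16, 18}, so each is used; only x_7 can be 12, hence x_7 = 12.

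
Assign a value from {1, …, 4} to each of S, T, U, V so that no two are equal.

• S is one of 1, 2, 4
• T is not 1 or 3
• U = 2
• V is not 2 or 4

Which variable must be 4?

T

U has just one choice, so U = 2. Eliminate 2 elsewhere: S, T.
So 4 goes to T.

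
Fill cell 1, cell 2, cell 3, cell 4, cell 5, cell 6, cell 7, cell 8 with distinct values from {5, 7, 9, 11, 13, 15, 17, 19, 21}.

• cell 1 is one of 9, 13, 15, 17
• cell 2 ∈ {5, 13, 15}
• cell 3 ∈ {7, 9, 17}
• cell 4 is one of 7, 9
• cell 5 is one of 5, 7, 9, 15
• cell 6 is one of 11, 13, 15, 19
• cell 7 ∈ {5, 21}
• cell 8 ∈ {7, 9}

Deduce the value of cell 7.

The 2 variables cell 4 and cell 8 are confined to {7, 9}, which locks those values in; drop them from cell 1, cell 3, cell 5.
cell 3's domain is down to {17}, so cell 3 = 17. So cell 1 can't be 17.
cell 1, cell 2, cell 5 between them cover only {5, 13, 15} — a naked triple. Remove those values from cell 6, cell 7.
So cell 7 = 21.

21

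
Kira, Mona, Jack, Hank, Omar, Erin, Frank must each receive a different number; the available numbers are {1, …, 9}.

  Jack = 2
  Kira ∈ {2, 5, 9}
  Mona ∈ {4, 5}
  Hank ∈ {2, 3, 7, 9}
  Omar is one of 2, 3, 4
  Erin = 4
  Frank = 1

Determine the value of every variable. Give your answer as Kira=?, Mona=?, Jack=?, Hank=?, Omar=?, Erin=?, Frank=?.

Kira=9, Mona=5, Jack=2, Hank=7, Omar=3, Erin=4, Frank=1

Jack's domain is down to {2}, so Jack = 2. Remove 2 from Kira, Hank, Omar.
That leaves Erin = 4. Remove 4 from Mona, Omar.
Frank has just one choice, so Frank = 1.
Mona must be 5 (only option left). So Kira can't be 5.
Omar's domain is down to {3}, so Omar = 3. Eliminate 3 elsewhere: Hank.
Kira's domain is down to {9}, so Kira = 9. So Hank can't be 9.
Hank's domain is down to {7}, so Hank = 7.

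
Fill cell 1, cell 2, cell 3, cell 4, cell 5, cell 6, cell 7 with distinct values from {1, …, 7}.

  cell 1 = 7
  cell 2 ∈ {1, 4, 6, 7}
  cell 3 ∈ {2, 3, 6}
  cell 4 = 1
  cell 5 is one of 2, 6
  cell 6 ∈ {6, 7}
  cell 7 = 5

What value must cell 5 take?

cell 1's domain is down to {7}, so cell 1 = 7. Eliminate 7 elsewhere: cell 2, cell 6.
cell 4 must be 1 (only option left). So cell 2 can't be 1.
cell 6 must be 6 (only option left). Strike 6 from cell 2, cell 3, cell 5.
So cell 5 = 2.

2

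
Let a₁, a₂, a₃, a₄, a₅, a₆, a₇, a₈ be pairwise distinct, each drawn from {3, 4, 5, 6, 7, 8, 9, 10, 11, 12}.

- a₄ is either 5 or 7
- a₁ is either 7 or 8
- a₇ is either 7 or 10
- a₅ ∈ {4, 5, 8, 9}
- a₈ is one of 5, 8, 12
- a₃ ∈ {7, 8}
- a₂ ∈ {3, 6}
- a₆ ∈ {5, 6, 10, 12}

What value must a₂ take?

a₁ and a₃ between them cover only {7, 8} — a naked pair. Remove those values from a₄, a₅, a₇, a₈.
a₄'s domain is down to {5}, so a₄ = 5. Eliminate 5 elsewhere: a₅, a₆, a₈.
a₇ must be 10 (only option left). So a₆ can't be 10.
a₈'s domain is down to {12}, so a₈ = 12. Strike 12 from a₆.
a₆ must be 6 (only option left). So a₂ can't be 6.
So a₂ = 3.

3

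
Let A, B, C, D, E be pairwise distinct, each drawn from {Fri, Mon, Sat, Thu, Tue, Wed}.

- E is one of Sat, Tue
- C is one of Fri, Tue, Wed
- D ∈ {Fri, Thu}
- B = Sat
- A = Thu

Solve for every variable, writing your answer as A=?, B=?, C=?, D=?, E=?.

A has just one choice, so A = Thu. Eliminate Thu elsewhere: D.
B's domain is down to {Sat}, so B = Sat. Remove Sat from E.
D has just one choice, so D = Fri. Strike Fri from C.
That leaves E = Tue. Strike Tue from C.
C's domain is down to {Wed}, so C = Wed.

A=Thu, B=Sat, C=Wed, D=Fri, E=Tue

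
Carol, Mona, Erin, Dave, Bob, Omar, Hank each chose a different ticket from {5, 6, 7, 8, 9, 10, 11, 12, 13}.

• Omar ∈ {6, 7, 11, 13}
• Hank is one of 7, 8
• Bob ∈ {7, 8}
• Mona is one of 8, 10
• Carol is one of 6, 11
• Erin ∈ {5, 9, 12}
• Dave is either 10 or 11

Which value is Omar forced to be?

13

Bob and Hank between them cover only {7, 8} — a naked pair. Remove those values from Mona, Omar.
Mona must be 10 (only option left). So Dave can't be 10.
Dave must be 11 (only option left). So Carol, Omar can't be 11.
Carol's domain is down to {6}, so Carol = 6. Eliminate 6 elsewhere: Omar.
So Omar = 13.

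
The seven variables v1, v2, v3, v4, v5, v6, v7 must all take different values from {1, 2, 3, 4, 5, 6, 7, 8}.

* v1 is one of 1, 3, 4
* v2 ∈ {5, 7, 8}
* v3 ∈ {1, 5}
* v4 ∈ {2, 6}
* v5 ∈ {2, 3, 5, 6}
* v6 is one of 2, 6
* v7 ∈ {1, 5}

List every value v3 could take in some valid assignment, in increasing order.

v3 and v7 between them cover only {1, 5} — a naked pair. Remove those values from v1, v2, v5.
The 2 variables v4 and v6 are confined to {2, 6}, which locks those values in; drop them from v5.
That leaves v5 = 3. Remove 3 from v1.
v1 has just one choice, so v1 = 4.
No further eliminations apply; v3 can still be any of 1, 5.

1, 5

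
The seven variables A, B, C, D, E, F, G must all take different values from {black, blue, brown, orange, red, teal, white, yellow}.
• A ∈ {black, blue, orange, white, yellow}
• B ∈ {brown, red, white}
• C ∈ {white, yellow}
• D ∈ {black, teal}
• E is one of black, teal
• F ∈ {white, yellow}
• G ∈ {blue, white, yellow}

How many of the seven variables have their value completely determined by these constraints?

C and F between them cover only {white, yellow} — a naked pair. Remove those values from A, B, G.
G has just one choice, so G = blue. Remove blue from A.
D and E share exactly the 2 values {black, teal}; by pigeonhole those values go to them, so strike black, teal from A.
A's domain is down to {orange}, so A = orange.
Determined: A=orange, G=blue. The other variables each still have more than one consistent value. That makes 2.

2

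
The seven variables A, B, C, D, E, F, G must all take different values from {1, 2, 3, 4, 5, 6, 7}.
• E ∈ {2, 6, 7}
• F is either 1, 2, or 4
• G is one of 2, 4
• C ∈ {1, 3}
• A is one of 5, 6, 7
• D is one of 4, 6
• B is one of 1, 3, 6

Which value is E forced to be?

7

The 7 variables together cover exactly {1, 2, 3, 4, 5, 6, 7} — 7 values for 7 variables — and 5 appears only in A's list, so A = 5.
Among the 6 still-open variables, 7 fits only E (and all 6 values in {1, 2, 3, 4, 6, 7} must be used), so E = 7.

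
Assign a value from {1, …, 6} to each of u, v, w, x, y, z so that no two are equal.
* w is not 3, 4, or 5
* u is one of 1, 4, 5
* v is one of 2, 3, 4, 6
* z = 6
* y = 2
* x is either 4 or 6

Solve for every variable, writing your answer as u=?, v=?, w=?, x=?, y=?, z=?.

y has just one choice, so y = 2. Eliminate 2 elsewhere: v, w.
z's domain is down to {6}, so z = 6. So v, w, x can't be 6.
w's domain is down to {1}, so w = 1. Remove 1 from u.
That leaves x = 4. So u, v can't be 4.
That leaves u = 5.
That leaves v = 3.

u=5, v=3, w=1, x=4, y=2, z=6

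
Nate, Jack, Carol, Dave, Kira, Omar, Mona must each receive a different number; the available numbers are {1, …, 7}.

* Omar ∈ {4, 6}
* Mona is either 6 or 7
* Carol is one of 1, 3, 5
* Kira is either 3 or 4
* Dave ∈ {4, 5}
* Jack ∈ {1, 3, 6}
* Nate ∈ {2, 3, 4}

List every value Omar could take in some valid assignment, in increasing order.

Among the 7 variables, 2 fits only Nate (and all 7 values in {1, 2, 3, 4, 5, 6, 7} must be used), so Nate = 2.
The 6 still-open variables draw from only 6 values {1, 3, 4, 5, 6, 7}, so each is used; only Mona can be 7, hence Mona = 7.
No further eliminations apply; Omar can still be any of 4, 6.

4, 6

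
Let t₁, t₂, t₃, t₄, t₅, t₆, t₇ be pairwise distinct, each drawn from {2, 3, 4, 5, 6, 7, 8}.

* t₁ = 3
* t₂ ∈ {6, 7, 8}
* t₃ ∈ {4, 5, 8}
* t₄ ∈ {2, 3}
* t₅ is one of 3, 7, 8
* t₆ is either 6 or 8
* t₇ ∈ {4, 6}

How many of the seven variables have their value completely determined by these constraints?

4

t₁ has just one choice, so t₁ = 3. So t₄, t₅ can't be 3.
t₄ has just one choice, so t₄ = 2.
The 5 still-open variables draw from only 5 values {4, 5, 6, 7, 8}, so each is used; only t₃ can be 5, hence t₃ = 5.
The 4 still-open variables together cover exactly {4, 6, 7, 8} — 4 values for 4 variables — and 4 appears only in t₇'s list, so t₇ = 4.
Determined: t₁=3, t₃=5, t₄=2, t₇=4. The other variables each still have more than one consistent value. That makes 4.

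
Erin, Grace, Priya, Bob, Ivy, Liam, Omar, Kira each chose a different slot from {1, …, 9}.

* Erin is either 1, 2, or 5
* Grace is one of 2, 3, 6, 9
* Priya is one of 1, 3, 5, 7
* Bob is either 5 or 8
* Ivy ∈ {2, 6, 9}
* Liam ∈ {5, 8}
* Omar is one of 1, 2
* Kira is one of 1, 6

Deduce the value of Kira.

6

The 8 variables together cover exactly {1, 2, 3, 5, 6, 7, 8, 9} — 8 values for 8 variables — and 7 appears only in Priya's list, so Priya = 7.
The 7 still-open variables together cover exactly {1, 2, 3, 5, 6, 8, 9} — 7 values for 7 variables — and 3 appears only in Grace's list, so Grace = 3.
Among the 6 still-open variables, 9 fits only Ivy (and all 6 values in {1, 2, 5, 6, 8, 9} must be used), so Ivy = 9.
The 5 still-open variables together cover exactly {1, 2, 5, 6, 8} — 5 values for 5 variables — and 6 appears only in Kira's list, so Kira = 6.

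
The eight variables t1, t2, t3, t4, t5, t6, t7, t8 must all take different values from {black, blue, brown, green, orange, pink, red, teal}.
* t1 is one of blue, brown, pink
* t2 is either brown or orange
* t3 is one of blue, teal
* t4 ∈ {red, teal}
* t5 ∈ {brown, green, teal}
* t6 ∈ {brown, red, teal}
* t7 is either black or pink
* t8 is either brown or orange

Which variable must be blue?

Among the 8 variables, black fits only t7 (and all 8 values in {black, blue, brown, green, orange, pink, red, teal} must be used), so t7 = black.
Among the 7 still-open variables, green fits only t5 (and all 7 values in {blue, brown, green, orange, pink, red, teal} must be used), so t5 = green.
The 6 still-open variables draw from only 6 values {blue, brown, orange, pink, red, teal}, so each is used; only t1 can be pink, hence t1 = pink.
The 5 still-open variables draw from only 5 values {blue, brown, orange, red, teal}, so each is used; only t3 can be blue, hence t3 = blue.

t3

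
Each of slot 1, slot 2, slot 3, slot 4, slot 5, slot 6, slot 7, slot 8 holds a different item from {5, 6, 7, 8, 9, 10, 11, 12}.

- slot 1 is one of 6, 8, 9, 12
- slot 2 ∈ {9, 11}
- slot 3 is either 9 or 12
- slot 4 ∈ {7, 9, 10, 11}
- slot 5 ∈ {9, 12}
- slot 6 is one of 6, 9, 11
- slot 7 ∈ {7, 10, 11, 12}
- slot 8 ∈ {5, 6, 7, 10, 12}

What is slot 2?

11

The 8 variables together cover exactly {5, 6, 7, 8, 9, 10, 11, 12} — 8 values for 8 variables — and 5 appears only in slot 8's list, so slot 8 = 5.
Among the 7 still-open variables, 8 fits only slot 1 (and all 7 values in {6, 7, 8, 9, 10, 11, 12} must be used), so slot 1 = 8.
The 6 still-open variables together cover exactly {6, 7, 9, 10, 11, 12} — 6 values for 6 variables — and 6 appears only in slot 6's list, so slot 6 = 6.
slot 3 and slot 5 between them cover only {9, 12} — a naked pair. Remove those values from slot 2, slot 4, slot 7.
So slot 2 = 11.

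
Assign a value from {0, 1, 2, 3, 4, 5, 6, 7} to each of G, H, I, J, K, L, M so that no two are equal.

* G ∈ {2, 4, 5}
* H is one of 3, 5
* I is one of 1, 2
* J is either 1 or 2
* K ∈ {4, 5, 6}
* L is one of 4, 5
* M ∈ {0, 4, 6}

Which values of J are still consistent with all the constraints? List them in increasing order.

1, 2

The 7 variables together cover exactly {0, 1, 2, 3, 4, 5, 6} — 7 values for 7 variables — and 0 appears only in M's list, so M = 0.
Among the 6 still-open variables, 3 fits only H (and all 6 values in {1, 2, 3, 4, 5, 6} must be used), so H = 3.
The 5 still-open variables draw from only 5 values {1, 2, 4, 5, 6}, so each is used; only K can be 6, hence K = 6.
I and J share exactly the 2 values {1, 2}; by pigeonhole those values go to them, so strike 1, 2 from G.
No further eliminations apply; J can still be any of 1, 2.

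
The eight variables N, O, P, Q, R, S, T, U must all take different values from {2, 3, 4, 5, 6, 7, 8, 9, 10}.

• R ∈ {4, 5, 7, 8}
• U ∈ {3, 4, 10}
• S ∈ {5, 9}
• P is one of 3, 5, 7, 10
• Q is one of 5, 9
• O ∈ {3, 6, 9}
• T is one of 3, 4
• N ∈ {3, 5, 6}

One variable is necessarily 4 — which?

The 8 variables draw from only 8 values {3, 4, 5, 6, 7, 8, 9, 10}, so each is used; only R can be 8, hence R = 8.
Among the 7 still-open variables, 7 fits only P (and all 7 values in {3, 4, 5, 6, 7, 9, 10} must be used), so P = 7.
The 6 still-open variables together cover exactly {3, 4, 5, 6, 9, 10} — 6 values for 6 variables — and 10 appears only in U's list, so U = 10.
The 5 still-open variables together cover exactly {3, 4, 5, 6, 9} — 5 values for 5 variables — and 4 appears only in T's list, so T = 4.

T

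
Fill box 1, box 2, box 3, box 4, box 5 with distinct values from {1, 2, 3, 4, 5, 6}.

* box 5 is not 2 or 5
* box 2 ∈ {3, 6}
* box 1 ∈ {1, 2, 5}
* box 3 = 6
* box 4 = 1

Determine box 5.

4

box 3's domain is down to {6}, so box 3 = 6. Strike 6 from box 2, box 5.
That leaves box 4 = 1. Strike 1 from box 1, box 5.
box 2 must be 3 (only option left). So box 5 can't be 3.
So box 5 = 4.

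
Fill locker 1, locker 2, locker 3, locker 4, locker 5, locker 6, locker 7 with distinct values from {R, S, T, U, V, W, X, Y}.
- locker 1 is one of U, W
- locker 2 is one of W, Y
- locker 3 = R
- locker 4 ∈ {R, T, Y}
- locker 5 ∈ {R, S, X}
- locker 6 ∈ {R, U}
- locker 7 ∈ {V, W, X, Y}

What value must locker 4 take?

locker 3's domain is down to {R}, so locker 3 = R. Strike R from locker 4, locker 5, locker 6.
That leaves locker 6 = U. Remove U from locker 1.
That leaves locker 1 = W. So locker 2, locker 7 can't be W.
locker 2 has just one choice, so locker 2 = Y. So locker 4, locker 7 can't be Y.
So locker 4 = T.

T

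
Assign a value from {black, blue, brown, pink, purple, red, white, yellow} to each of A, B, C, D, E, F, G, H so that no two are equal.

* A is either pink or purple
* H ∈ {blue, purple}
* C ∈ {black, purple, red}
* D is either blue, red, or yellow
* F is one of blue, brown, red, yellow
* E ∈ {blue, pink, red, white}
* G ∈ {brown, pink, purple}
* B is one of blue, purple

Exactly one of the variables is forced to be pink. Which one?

A

The 8 variables draw from only 8 values {black, blue, brown, pink, purple, red, white, yellow}, so each is used; only C can be black, hence C = black.
Among the 7 still-open variables, white fits only E (and all 7 values in {blue, brown, pink, purple, red, white, yellow} must be used), so E = white.
B and H share exactly the 2 values {blue, purple}; by pigeonhole those values go to them, so strike blue, purple from A, D, F, G.
So pink goes to A.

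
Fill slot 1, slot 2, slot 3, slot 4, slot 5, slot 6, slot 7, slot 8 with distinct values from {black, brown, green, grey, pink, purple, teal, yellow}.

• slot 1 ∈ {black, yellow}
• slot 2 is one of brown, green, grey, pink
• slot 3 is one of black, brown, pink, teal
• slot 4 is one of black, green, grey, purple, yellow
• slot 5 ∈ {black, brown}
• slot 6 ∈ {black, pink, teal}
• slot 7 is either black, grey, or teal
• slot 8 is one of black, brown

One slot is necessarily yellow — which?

slot 1

The 8 variables together cover exactly {black, brown, green, grey, pink, purple, teal, yellow} — 8 values for 8 variables — and purple appears only in slot 4's list, so slot 4 = purple.
Among the 7 still-open variables, green fits only slot 2 (and all 7 values in {black, brown, green, grey, pink, teal, yellow} must be used), so slot 2 = green.
Among the 6 still-open variables, grey fits only slot 7 (and all 6 values in {black, brown, grey, pink, teal, yellow} must be used), so slot 7 = grey.
The 5 still-open variables draw from only 5 values {black, brown, pink, teal, yellow}, so each is used; only slot 1 can be yellow, hence slot 1 = yellow.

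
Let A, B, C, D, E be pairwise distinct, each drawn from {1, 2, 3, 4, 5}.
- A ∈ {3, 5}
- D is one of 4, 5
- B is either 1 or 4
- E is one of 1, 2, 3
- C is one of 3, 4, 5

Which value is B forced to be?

1

Among the 5 variables, 2 fits only E (and all 5 values in {1, 2, 3, 4, 5} must be used), so E = 2.
The 4 still-open variables draw from only 4 values {1, 3, 4, 5}, so each is used; only B can be 1, hence B = 1.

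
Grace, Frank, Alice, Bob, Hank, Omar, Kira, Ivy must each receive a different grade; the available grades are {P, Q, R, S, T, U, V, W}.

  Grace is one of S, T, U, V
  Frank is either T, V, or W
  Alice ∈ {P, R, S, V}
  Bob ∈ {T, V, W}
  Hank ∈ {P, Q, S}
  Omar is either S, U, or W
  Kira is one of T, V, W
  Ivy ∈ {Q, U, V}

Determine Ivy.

The 8 variables draw from only 8 values {P, Q, R, S, T, U, V, W}, so each is used; only Alice can be R, hence Alice = R.
The 7 still-open variables together cover exactly {P, Q, S, T, U, V, W} — 7 values for 7 variables — and P appears only in Hank's list, so Hank = P.
The 6 still-open variables together cover exactly {Q, S, T, U, V, W} — 6 values for 6 variables — and Q appears only in Ivy's list, so Ivy = Q.

Q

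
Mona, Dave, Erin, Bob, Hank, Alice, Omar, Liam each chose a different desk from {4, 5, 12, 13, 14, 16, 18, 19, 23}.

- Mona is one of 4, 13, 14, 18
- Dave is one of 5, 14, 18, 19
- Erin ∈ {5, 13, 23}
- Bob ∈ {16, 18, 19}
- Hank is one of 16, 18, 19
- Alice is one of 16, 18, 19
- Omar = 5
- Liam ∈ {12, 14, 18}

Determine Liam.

12

Omar must be 5 (only option left). So Dave, Erin can't be 5.
The 3 variables Bob, Hank, Alice are confined to {16, 18, 19}, which locks those values in; drop them from Mona, Dave, Liam.
Dave's domain is down to {14}, so Dave = 14. So Mona, Liam can't be 14.
So Liam = 12.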